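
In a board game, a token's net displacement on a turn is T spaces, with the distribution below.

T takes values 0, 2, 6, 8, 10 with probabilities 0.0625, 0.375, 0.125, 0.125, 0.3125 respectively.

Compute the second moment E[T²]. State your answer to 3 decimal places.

E[T²] = (0)²(0.0625) + (2)²(0.375) + (6)²(0.125) + (8)²(0.125) + (10)²(0.3125) = 45.25

45.250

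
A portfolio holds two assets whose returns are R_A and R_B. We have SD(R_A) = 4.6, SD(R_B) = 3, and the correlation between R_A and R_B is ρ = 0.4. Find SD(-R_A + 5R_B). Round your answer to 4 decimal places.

13.8188

var(R_A) = (4.6)² = 21.16;  var(R_B) = (3)² = 9
Cov(R_A,R_B) = ρ·SD(R_A)·SD(R_B) = 0.4·4.6·3 = 5.52
var(-R_A + 5R_B) = (-1)²·var(R_A) + (5)²·var(R_B) + 2·(-1)·(5)·Cov(R_A,R_B)
= 1·21.16 + 25·9 + -10·5.52 = 190.96
SD(-R_A + 5R_B) = √190.96 ≈ 13.8188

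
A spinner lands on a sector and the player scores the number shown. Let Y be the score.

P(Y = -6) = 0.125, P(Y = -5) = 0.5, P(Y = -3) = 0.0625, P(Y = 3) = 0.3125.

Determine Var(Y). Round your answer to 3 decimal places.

E[Y] = (-6)(0.125) + (-5)(0.5) + (-3)(0.0625) + (3)(0.3125) = -2.5
E[Y²] = (-6)²(0.125) + (-5)²(0.5) + (-3)²(0.0625) + (3)²(0.3125) = 20.375
Var(Y) = E[Y²] − (E[Y])² = 20.375 − (-2.5)² = 14.125

14.125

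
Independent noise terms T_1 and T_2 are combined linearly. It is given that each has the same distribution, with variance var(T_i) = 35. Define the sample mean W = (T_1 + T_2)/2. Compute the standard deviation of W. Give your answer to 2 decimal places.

4.18

By independence, var(W) = (0.5)²var(T_1) + (0.5)²var(T_2)
= (0.5)²·35 + (0.5)²·35 = 17.5
sd(W) = √17.5 ≈ 4.18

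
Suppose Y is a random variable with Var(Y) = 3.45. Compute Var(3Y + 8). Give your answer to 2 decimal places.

31.05

Var(3Y + 8) = (3)²·Var(Y) = 9·3.45 = 31.05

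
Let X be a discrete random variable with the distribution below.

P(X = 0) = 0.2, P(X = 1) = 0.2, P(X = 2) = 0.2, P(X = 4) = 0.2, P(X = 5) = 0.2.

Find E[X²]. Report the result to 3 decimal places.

9.200

E[X²] = (0)²(0.2) + (1)²(0.2) + (2)²(0.2) + (4)²(0.2) + (5)²(0.2) = 9.2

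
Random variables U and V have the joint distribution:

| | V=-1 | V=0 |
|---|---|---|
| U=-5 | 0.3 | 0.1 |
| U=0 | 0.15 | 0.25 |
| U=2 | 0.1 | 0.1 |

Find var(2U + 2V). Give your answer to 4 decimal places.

37.3100

E[U] = -1.6,  E[V] = -0.55,  E[UV] = 1.3
var(U) = 10.8 − (-1.6)² = 8.24;  var(V) = 0.55 − (-0.55)² = 0.2475
Cov(U,V) = 1.3 − (-1.6)(-0.55) = 0.42
var(2U + 2V) = (2)²·8.24 + (2)²·0.2475 + 2·(2)·(2)·0.42 = 37.31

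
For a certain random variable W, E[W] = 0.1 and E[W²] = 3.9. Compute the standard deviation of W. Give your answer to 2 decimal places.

1.97

var(W) = 3.9 − (0.1)² = 3.89
SD(W) = √3.89 ≈ 1.97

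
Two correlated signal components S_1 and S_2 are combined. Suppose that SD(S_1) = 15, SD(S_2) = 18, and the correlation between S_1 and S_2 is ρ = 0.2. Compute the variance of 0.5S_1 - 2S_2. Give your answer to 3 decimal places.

var(S_1) = (15)² = 225;  var(S_2) = (18)² = 324
Cov(S_1,S_2) = ρ·SD(S_1)·SD(S_2) = 0.2·15·18 = 54
var(0.5S_1 - 2S_2) = (0.5)²·var(S_1) + (-2)²·var(S_2) + 2·(0.5)·(-2)·Cov(S_1,S_2)
= 0.25·225 + 4·324 + -2·54 = 1244.25

1244.250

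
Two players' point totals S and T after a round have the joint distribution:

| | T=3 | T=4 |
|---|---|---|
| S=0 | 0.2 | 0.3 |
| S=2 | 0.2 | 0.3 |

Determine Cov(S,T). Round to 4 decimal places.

0.0000

E[S] = 1,  E[T] = 3.6
E[ST] = 3.6
Cov(S,T) = E[ST] − E[S]E[T] = 3.6 − (1)(3.6) = 0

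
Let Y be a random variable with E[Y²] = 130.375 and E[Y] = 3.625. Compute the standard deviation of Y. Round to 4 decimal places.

10.8275

Var(Y) = 130.375 − (3.625)² = 117.234375
σ(Y) = √117.234375 ≈ 10.8275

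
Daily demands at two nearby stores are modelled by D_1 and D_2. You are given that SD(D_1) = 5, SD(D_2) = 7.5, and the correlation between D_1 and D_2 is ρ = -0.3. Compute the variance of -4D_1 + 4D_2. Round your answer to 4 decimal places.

1660.0000

var(D_1) = (5)² = 25;  var(D_2) = (7.5)² = 56.25
Cov(D_1,D_2) = ρ·SD(D_1)·SD(D_2) = -0.3·5·7.5 = -11.25
var(-4D_1 + 4D_2) = (-4)²·var(D_1) + (4)²·var(D_2) + 2·(-4)·(4)·Cov(D_1,D_2)
= 16·25 + 16·56.25 + -32·-11.25 = 1660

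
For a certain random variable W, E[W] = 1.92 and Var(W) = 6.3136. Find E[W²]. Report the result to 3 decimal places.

10.000

E[W²] = Var(W) + (E[W])² = 6.3136 + (1.92)² = 10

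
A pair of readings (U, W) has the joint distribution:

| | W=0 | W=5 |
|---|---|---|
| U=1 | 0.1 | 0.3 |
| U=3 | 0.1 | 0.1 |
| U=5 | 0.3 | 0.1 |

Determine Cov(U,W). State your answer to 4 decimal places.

-2.0000

E[U] = 3,  E[W] = 2.5
E[UW] = 5.5
Cov(U,W) = E[UW] − E[U]E[W] = 5.5 − (3)(2.5) = -2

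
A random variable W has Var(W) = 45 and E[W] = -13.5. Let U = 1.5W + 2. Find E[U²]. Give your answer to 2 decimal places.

E[1.5W + 2] = 1.5·-13.5 + 2 = -18.25
Var(1.5W + 2) = (1.5)²·45 = 101.25
E[U²] = Var(U) + (E[U])² = 101.25 + (-18.25)² = 434.3125

434.31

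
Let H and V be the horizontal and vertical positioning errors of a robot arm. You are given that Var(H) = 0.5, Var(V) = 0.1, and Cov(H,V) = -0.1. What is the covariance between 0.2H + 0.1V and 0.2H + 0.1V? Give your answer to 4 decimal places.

0.0170

Cov(0.2H + 0.1V, 0.2H + 0.1V) = (0.2)(0.2)Var(H) + (0.1)(0.1)Var(V) + [(0.2)(0.1) + (0.1)(0.2)]Cov(H,V)
= 0.04·0.5 + 0.01·0.1 + 0.04·-0.1 = 0.017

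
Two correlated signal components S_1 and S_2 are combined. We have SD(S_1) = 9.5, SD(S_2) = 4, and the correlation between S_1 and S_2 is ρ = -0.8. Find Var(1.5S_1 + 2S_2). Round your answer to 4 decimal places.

84.6625

Var(S_1) = (9.5)² = 90.25;  Var(S_2) = (4)² = 16
cov(S_1,S_2) = ρ·SD(S_1)·SD(S_2) = -0.8·9.5·4 = -30.4
Var(1.5S_1 + 2S_2) = (1.5)²·Var(S_1) + (2)²·Var(S_2) + 2·(1.5)·(2)·cov(S_1,S_2)
= 2.25·90.25 + 4·16 + 6·-30.4 = 84.6625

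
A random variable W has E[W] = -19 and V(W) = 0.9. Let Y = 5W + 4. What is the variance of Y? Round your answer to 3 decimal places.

V(5W + 4) = (5)²·V(W) = 25·0.9 = 22.5

22.500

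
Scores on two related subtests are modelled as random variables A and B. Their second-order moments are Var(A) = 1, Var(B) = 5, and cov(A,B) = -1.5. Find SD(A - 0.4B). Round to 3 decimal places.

Var(A - 0.4B) = (1)²·Var(A) + (-0.4)²·Var(B) + 2·(1)·(-0.4)·cov(A,B)
= 1·1 + 0.16·5 + -0.8·-1.5 = 3
SD(A - 0.4B) = √3 ≈ 1.732

1.732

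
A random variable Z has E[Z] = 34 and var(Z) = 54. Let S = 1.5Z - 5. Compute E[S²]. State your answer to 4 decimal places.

2237.5000

E[1.5Z - 5] = 1.5·34 − 5 = 46
var(1.5Z - 5) = (1.5)²·54 = 121.5
E[S²] = var(S) + (E[S])² = 121.5 + (46)² = 2237.5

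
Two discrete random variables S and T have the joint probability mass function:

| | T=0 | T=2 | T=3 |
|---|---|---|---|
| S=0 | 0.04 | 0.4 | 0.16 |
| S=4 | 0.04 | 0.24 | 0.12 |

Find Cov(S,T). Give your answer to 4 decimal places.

-0.0320

E[S] = 1.6,  E[T] = 2.12
E[ST] = 3.36
Cov(S,T) = E[ST] − E[S]E[T] = 3.36 − (1.6)(2.12) = -0.032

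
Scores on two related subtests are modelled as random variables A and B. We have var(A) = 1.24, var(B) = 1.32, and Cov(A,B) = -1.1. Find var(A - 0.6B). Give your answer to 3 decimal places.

3.035

var(A - 0.6B) = (1)²·var(A) + (-0.6)²·var(B) + 2·(1)·(-0.6)·Cov(A,B)
= 1·1.24 + 0.36·1.32 + -1.2·-1.1 = 3.0352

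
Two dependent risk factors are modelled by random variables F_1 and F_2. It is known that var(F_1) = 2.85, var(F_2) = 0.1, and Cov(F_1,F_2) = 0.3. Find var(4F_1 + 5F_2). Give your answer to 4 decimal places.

var(4F_1 + 5F_2) = (4)²·var(F_1) + (5)²·var(F_2) + 2·(4)·(5)·Cov(F_1,F_2)
= 16·2.85 + 25·0.1 + 40·0.3 = 60.1

60.1000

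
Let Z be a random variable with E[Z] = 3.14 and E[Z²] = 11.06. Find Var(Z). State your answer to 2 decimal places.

Var(Z) = 11.06 − (3.14)² = 1.2004

1.20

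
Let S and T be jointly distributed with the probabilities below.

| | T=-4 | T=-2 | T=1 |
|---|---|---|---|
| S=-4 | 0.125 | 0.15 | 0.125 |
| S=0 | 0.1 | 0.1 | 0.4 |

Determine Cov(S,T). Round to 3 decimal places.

1.300

E[S] = -1.6,  E[T] = -0.875
E[ST] = 2.7
Cov(S,T) = E[ST] − E[S]E[T] = 2.7 − (-1.6)(-0.875) = 1.3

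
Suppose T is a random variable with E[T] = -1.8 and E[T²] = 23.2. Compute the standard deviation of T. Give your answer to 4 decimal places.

Var(T) = 23.2 − (-1.8)² = 19.96
σ(T) = √19.96 ≈ 4.4677

4.4677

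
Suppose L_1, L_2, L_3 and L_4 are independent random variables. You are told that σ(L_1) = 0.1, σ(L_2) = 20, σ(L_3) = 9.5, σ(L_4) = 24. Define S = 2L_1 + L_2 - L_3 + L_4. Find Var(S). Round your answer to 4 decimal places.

Var(L_1) = 0.01, Var(L_2) = 400, Var(L_3) = 90.25, Var(L_4) = 576
By independence, Var(S) = (2)²Var(L_1) + (1)²Var(L_2) + (-1)²Var(L_3) + (1)²Var(L_4)
= (2)²·0.01 + (1)²·400 + (-1)²·90.25 + (1)²·576 = 1066.29

1066.2900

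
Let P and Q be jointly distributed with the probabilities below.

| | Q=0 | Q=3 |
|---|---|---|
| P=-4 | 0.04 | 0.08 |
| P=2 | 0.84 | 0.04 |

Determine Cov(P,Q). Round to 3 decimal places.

-1.181

E[P] = 1.28,  E[Q] = 0.36
E[PQ] = -0.72
Cov(P,Q) = E[PQ] − E[P]E[Q] = -0.72 − (1.28)(0.36) = -1.1808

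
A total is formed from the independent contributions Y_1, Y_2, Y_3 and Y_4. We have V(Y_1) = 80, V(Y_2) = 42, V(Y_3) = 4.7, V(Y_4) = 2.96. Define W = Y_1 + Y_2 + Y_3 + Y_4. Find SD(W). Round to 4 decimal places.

11.3868

By independence, V(W) = (1)²V(Y_1) + (1)²V(Y_2) + (1)²V(Y_3) + (1)²V(Y_4)
= (1)²·80 + (1)²·42 + (1)²·4.7 + (1)²·2.96 = 129.66
SD(W) = √129.66 ≈ 11.3868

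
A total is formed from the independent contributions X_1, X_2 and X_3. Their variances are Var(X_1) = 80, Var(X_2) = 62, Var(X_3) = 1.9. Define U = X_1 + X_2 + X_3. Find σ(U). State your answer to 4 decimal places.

By independence, Var(U) = (1)²Var(X_1) + (1)²Var(X_2) + (1)²Var(X_3)
= (1)²·80 + (1)²·62 + (1)²·1.9 = 143.9
σ(U) = √143.9 ≈ 11.9958

11.9958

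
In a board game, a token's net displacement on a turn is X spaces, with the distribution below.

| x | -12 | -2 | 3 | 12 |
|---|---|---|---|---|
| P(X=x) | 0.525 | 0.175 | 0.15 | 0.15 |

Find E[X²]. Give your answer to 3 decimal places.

99.250

E[X²] = (-12)²(0.525) + (-2)²(0.175) + (3)²(0.15) + (12)²(0.15) = 99.25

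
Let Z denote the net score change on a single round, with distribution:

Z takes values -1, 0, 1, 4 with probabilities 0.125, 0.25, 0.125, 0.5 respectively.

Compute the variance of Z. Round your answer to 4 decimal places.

4.2500

E[Z] = (-1)(0.125) + (0)(0.25) + (1)(0.125) + (4)(0.5) = 2
E[Z²] = (-1)²(0.125) + (0)²(0.25) + (1)²(0.125) + (4)²(0.5) = 8.25
var(Z) = E[Z²] − (E[Z])² = 8.25 − (2)² = 4.25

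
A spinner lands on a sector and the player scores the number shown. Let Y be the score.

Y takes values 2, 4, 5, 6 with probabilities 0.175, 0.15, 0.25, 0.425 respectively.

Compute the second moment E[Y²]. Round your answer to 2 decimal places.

E[Y²] = (2)²(0.175) + (4)²(0.15) + (5)²(0.25) + (6)²(0.425) = 24.65

24.65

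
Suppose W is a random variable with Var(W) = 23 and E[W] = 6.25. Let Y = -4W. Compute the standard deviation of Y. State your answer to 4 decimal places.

Var(-4W) = (-4)²·23 = 368
SD(Y) = √368 ≈ 19.1833

19.1833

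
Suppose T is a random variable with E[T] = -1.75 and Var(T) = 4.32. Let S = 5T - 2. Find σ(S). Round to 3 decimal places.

10.392

Var(5T - 2) = (5)²·4.32 = 108
σ(S) = √108 ≈ 10.392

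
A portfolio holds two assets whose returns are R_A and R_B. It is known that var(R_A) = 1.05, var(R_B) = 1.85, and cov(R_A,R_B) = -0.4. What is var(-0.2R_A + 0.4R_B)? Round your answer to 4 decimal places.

0.4020

var(-0.2R_A + 0.4R_B) = (-0.2)²·var(R_A) + (0.4)²·var(R_B) + 2·(-0.2)·(0.4)·cov(R_A,R_B)
= 0.04·1.05 + 0.16·1.85 + -0.16·-0.4 = 0.402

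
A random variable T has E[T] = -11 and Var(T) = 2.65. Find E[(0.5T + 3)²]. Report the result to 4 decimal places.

E[0.5T + 3] = 0.5·-11 + 3 = -2.5
Var(0.5T + 3) = (0.5)²·2.65 = 0.6625
E[(0.5T + 3)²] = Var((0.5T + 3)) + (E[(0.5T + 3)])² = 0.6625 + (-2.5)² = 6.9125

6.9125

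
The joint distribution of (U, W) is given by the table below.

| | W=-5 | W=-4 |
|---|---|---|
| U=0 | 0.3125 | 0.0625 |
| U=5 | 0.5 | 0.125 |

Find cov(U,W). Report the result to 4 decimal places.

E[U] = 3.125,  E[W] = -4.8125
E[UW] = -15
cov(U,W) = E[UW] − E[U]E[W] = -15 − (3.125)(-4.8125) = 0.0390625

0.0391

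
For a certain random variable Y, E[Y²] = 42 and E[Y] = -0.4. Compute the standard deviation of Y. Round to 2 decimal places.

6.47

var(Y) = 42 − (-0.4)² = 41.84
σ(Y) = √41.84 ≈ 6.47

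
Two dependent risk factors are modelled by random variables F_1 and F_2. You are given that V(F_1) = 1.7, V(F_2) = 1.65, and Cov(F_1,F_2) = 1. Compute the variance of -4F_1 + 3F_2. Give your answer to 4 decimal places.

V(-4F_1 + 3F_2) = (-4)²·V(F_1) + (3)²·V(F_2) + 2·(-4)·(3)·Cov(F_1,F_2)
= 16·1.7 + 9·1.65 + -24·1 = 18.05

18.0500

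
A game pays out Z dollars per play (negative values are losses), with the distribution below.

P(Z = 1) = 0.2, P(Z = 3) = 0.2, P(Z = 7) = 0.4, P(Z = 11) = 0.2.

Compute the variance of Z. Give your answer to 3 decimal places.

12.160

E[Z] = (1)(0.2) + (3)(0.2) + (7)(0.4) + (11)(0.2) = 5.8
E[Z²] = (1)²(0.2) + (3)²(0.2) + (7)²(0.4) + (11)²(0.2) = 45.8
Var(Z) = E[Z²] − (E[Z])² = 45.8 − (5.8)² = 12.16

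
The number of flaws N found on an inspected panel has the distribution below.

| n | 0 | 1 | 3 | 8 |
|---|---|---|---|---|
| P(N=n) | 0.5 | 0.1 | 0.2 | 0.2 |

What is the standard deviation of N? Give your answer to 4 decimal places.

E[N] = (0)(0.5) + (1)(0.1) + (3)(0.2) + (8)(0.2) = 2.3
E[N²] = (0)²(0.5) + (1)²(0.1) + (3)²(0.2) + (8)²(0.2) = 14.7
var(N) = E[N²] − (E[N])² = 14.7 − (2.3)² = 9.41
SD(N) = √9.41 ≈ 3.0676

3.0676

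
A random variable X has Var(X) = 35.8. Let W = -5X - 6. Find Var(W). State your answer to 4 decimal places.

Var(-5X - 6) = (-5)²·Var(X) = 25·35.8 = 895

895.0000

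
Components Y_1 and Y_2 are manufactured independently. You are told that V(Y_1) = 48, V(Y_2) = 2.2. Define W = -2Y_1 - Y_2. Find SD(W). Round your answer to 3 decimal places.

By independence, V(W) = (-2)²V(Y_1) + (-1)²V(Y_2)
= (-2)²·48 + (-1)²·2.2 = 194.2
SD(W) = √194.2 ≈ 13.936

13.936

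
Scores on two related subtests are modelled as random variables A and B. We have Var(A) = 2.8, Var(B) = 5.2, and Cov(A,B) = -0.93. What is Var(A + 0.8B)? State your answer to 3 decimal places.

Var(A + 0.8B) = (1)²·Var(A) + (0.8)²·Var(B) + 2·(1)·(0.8)·Cov(A,B)
= 1·2.8 + 0.64·5.2 + 1.6·-0.93 = 4.64

4.640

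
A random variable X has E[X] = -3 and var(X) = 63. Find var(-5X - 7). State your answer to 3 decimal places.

1575.000

var(-5X - 7) = (-5)²·var(X) = 25·63 = 1575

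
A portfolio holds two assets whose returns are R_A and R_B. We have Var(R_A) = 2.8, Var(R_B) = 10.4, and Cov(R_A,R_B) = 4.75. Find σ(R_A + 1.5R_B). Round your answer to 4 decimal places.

Var(R_A + 1.5R_B) = (1)²·Var(R_A) + (1.5)²·Var(R_B) + 2·(1)·(1.5)·Cov(R_A,R_B)
= 1·2.8 + 2.25·10.4 + 3·4.75 = 40.45
σ(R_A + 1.5R_B) = √40.45 ≈ 6.3600

6.3600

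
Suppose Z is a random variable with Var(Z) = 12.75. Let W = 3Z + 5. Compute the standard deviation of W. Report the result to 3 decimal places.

Var(3Z + 5) = (3)²·12.75 = 114.75
σ(W) = √114.75 ≈ 10.712

10.712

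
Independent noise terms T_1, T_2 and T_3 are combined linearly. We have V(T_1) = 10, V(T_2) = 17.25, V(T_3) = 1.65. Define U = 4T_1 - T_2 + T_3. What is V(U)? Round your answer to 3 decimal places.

178.900

By independence, V(U) = (4)²V(T_1) + (-1)²V(T_2) + (1)²V(T_3)
= (4)²·10 + (-1)²·17.25 + (1)²·1.65 = 178.9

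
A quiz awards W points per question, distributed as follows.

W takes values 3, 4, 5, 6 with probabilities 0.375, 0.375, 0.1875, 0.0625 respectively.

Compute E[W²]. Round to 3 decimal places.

16.313

E[W²] = (3)²(0.375) + (4)²(0.375) + (5)²(0.1875) + (6)²(0.0625) = 16.3125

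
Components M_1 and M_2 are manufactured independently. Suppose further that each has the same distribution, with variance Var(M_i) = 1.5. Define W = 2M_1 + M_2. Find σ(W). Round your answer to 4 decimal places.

By independence, Var(W) = (2)²Var(M_1) + (1)²Var(M_2)
= (2)²·1.5 + (1)²·1.5 = 7.5
σ(W) = √7.5 ≈ 2.7386

2.7386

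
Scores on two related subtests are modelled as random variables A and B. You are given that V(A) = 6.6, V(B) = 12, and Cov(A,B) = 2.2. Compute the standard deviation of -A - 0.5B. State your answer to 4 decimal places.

V(-A - 0.5B) = (-1)²·V(A) + (-0.5)²·V(B) + 2·(-1)·(-0.5)·Cov(A,B)
= 1·6.6 + 0.25·12 + 1·2.2 = 11.8
SD(-A - 0.5B) = √11.8 ≈ 3.4351

3.4351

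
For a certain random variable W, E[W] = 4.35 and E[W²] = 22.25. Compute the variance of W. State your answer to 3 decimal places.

var(W) = 22.25 − (4.35)² = 3.3275

3.328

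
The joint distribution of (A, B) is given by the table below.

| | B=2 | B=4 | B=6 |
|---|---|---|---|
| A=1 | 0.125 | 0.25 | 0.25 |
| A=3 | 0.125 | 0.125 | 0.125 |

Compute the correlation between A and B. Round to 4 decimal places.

E[A] = 1.75,  E[B] = 4.25
E[AB] = 7.25
Cov(A,B) = E[AB] − E[A]E[B] = 7.25 − (1.75)(4.25) = -0.1875
Var(A) = 0.9375,  Var(B) = 2.4375
ρ = -0.1875 / √(0.9375·2.4375) ≈ -0.1240

-0.1240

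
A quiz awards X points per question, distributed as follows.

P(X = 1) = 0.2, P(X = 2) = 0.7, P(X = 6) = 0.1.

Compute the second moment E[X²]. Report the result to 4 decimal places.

6.6000

E[X²] = (1)²(0.2) + (2)²(0.7) + (6)²(0.1) = 6.6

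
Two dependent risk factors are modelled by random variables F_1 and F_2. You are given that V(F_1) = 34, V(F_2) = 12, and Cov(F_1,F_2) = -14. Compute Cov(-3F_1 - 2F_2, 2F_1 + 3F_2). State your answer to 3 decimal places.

Cov(-3F_1 - 2F_2, 2F_1 + 3F_2) = (-3)(2)V(F_1) + (-2)(3)V(F_2) + [(-3)(3) + (-2)(2)]Cov(F_1,F_2)
= -6·34 + -6·12 + -13·-14 = -94

-94.000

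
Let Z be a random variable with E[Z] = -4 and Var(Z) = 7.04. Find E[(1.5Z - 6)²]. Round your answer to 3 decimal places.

E[1.5Z - 6] = 1.5·-4 − 6 = -12
Var(1.5Z - 6) = (1.5)²·7.04 = 15.84
E[(1.5Z - 6)²] = Var((1.5Z - 6)) + (E[(1.5Z - 6)])² = 15.84 + (-12)² = 159.84

159.840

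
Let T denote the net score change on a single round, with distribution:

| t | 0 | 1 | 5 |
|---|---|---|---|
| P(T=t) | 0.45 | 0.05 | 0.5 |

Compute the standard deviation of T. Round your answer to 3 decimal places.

E[T] = (0)(0.45) + (1)(0.05) + (5)(0.5) = 2.55
E[T²] = (0)²(0.45) + (1)²(0.05) + (5)²(0.5) = 12.55
Var(T) = E[T²] − (E[T])² = 12.55 − (2.55)² = 6.0475
SD(T) = √6.0475 ≈ 2.459

2.459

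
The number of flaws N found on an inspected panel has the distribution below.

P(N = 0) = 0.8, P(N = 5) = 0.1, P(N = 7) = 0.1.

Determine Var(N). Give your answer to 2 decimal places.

5.96

E[N] = (0)(0.8) + (5)(0.1) + (7)(0.1) = 1.2
E[N²] = (0)²(0.8) + (5)²(0.1) + (7)²(0.1) = 7.4
Var(N) = E[N²] − (E[N])² = 7.4 − (1.2)² = 5.96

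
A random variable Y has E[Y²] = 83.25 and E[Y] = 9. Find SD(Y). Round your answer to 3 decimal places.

1.500

var(Y) = 83.25 − (9)² = 2.25
SD(Y) = √2.25 ≈ 1.500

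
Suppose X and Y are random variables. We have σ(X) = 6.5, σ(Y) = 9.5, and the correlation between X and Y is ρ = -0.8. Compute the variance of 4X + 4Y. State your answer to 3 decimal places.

539.200

V(X) = (6.5)² = 42.25;  V(Y) = (9.5)² = 90.25
Cov(X,Y) = ρ·σ(X)·σ(Y) = -0.8·6.5·9.5 = -49.4
V(4X + 4Y) = (4)²·V(X) + (4)²·V(Y) + 2·(4)·(4)·Cov(X,Y)
= 16·42.25 + 16·90.25 + 32·-49.4 = 539.2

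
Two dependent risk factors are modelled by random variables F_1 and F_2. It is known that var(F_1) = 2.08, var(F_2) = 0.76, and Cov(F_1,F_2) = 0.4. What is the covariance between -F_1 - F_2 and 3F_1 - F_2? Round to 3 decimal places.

-6.280

Cov(-F_1 - F_2, 3F_1 - F_2) = (-1)(3)var(F_1) + (-1)(-1)var(F_2) + [(-1)(-1) + (-1)(3)]Cov(F_1,F_2)
= -3·2.08 + 1·0.76 + -2·0.4 = -6.28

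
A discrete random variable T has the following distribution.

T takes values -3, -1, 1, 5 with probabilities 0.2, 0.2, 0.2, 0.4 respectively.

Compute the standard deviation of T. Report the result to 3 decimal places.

3.200

E[T] = (-3)(0.2) + (-1)(0.2) + (1)(0.2) + (5)(0.4) = 1.4
E[T²] = (-3)²(0.2) + (-1)²(0.2) + (1)²(0.2) + (5)²(0.4) = 12.2
Var(T) = E[T²] − (E[T])² = 12.2 − (1.4)² = 10.24
SD(T) = √10.24 ≈ 3.200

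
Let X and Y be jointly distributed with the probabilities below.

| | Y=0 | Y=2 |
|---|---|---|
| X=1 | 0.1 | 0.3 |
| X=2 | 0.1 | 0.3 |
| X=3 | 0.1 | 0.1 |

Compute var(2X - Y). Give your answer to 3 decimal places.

3.560

E[X] = 1.8,  E[Y] = 1.4,  E[XY] = 2.4
var(X) = 3.8 − (1.8)² = 0.56;  var(Y) = 2.8 − (1.4)² = 0.84
Cov(X,Y) = 2.4 − (1.8)(1.4) = -0.12
var(2X - Y) = (2)²·0.56 + (-1)²·0.84 + 2·(2)·(-1)·-0.12 = 3.56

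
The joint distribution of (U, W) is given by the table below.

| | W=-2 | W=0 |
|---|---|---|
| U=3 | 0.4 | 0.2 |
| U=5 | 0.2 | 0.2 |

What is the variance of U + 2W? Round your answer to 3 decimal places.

E[U] = 3.8,  E[W] = -1.2,  E[UW] = -4.4
Var(U) = 15.4 − (3.8)² = 0.96;  Var(W) = 2.4 − (-1.2)² = 0.96
cov(U,W) = -4.4 − (3.8)(-1.2) = 0.16
Var(U + 2W) = (1)²·0.96 + (2)²·0.96 + 2·(1)·(2)·0.16 = 5.44

5.440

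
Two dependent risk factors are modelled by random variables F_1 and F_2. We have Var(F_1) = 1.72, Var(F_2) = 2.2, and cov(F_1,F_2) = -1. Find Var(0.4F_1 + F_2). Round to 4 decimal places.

Var(0.4F_1 + F_2) = (0.4)²·Var(F_1) + (1)²·Var(F_2) + 2·(0.4)·(1)·cov(F_1,F_2)
= 0.16·1.72 + 1·2.2 + 0.8·-1 = 1.6752

1.6752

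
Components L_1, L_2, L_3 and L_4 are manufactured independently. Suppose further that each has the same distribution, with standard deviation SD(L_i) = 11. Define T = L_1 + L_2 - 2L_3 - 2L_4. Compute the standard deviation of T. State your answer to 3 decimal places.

34.785

Var(L_i) = (11)² = 121
By independence, Var(T) = (1)²Var(L_1) + (1)²Var(L_2) + (-2)²Var(L_3) + (-2)²Var(L_4)
= (1)²·121 + (1)²·121 + (-2)²·121 + (-2)²·121 = 1210
SD(T) = √1210 ≈ 34.785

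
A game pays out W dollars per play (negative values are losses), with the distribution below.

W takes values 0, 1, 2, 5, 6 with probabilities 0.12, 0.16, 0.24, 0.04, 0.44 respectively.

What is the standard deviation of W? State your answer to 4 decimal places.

2.4186

E[W] = (0)(0.12) + (1)(0.16) + (2)(0.24) + (5)(0.04) + (6)(0.44) = 3.48
E[W²] = (0)²(0.12) + (1)²(0.16) + (2)²(0.24) + (5)²(0.04) + (6)²(0.44) = 17.96
V(W) = E[W²] − (E[W])² = 17.96 − (3.48)² = 5.8496
sd(W) = √5.8496 ≈ 2.4186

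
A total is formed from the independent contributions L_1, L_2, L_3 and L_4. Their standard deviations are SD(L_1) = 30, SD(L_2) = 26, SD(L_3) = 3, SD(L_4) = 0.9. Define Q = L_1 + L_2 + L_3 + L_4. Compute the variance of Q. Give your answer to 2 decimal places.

var(L_1) = 900, var(L_2) = 676, var(L_3) = 9, var(L_4) = 0.81
By independence, var(Q) = (1)²var(L_1) + (1)²var(L_2) + (1)²var(L_3) + (1)²var(L_4)
= (1)²·900 + (1)²·676 + (1)²·9 + (1)²·0.81 = 1585.81

1585.81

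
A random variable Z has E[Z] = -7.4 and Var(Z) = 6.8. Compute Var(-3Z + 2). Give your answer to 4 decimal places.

61.2000

Var(-3Z + 2) = (-3)²·Var(Z) = 9·6.8 = 61.2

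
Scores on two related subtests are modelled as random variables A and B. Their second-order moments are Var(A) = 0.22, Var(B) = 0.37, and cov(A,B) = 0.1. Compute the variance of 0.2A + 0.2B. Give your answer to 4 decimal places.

0.0316

Var(0.2A + 0.2B) = (0.2)²·Var(A) + (0.2)²·Var(B) + 2·(0.2)·(0.2)·cov(A,B)
= 0.04·0.22 + 0.04·0.37 + 0.08·0.1 = 0.0316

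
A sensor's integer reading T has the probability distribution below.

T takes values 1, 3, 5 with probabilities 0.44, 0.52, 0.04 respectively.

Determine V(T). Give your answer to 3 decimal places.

1.280

E[T] = (1)(0.44) + (3)(0.52) + (5)(0.04) = 2.2
E[T²] = (1)²(0.44) + (3)²(0.52) + (5)²(0.04) = 6.12
V(T) = E[T²] − (E[T])² = 6.12 − (2.2)² = 1.28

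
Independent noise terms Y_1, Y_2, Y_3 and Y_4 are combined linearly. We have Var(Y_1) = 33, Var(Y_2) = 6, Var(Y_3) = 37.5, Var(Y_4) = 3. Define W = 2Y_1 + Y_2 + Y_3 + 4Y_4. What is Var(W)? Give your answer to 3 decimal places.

By independence, Var(W) = (2)²Var(Y_1) + (1)²Var(Y_2) + (1)²Var(Y_3) + (4)²Var(Y_4)
= (2)²·33 + (1)²·6 + (1)²·37.5 + (4)²·3 = 223.5

223.500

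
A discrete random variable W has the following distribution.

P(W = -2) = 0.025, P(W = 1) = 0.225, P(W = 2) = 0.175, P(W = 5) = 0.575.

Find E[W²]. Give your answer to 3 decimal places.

15.400

E[W²] = (-2)²(0.025) + (1)²(0.225) + (2)²(0.175) + (5)²(0.575) = 15.4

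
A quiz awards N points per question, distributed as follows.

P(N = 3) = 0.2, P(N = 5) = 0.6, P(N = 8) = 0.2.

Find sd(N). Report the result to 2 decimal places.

1.60

E[N] = (3)(0.2) + (5)(0.6) + (8)(0.2) = 5.2
E[N²] = (3)²(0.2) + (5)²(0.6) + (8)²(0.2) = 29.6
V(N) = E[N²] − (E[N])² = 29.6 − (5.2)² = 2.56
sd(N) = √2.56 ≈ 1.60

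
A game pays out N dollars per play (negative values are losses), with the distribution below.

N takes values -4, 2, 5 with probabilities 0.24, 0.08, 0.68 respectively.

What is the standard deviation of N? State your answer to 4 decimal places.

E[N] = (-4)(0.24) + (2)(0.08) + (5)(0.68) = 2.6
E[N²] = (-4)²(0.24) + (2)²(0.08) + (5)²(0.68) = 21.16
Var(N) = E[N²] − (E[N])² = 21.16 − (2.6)² = 14.4
sd(N) = √14.4 ≈ 3.7947

3.7947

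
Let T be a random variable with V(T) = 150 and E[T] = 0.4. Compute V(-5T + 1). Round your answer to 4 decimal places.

V(-5T + 1) = (-5)²·V(T) = 25·150 = 3750

3750.0000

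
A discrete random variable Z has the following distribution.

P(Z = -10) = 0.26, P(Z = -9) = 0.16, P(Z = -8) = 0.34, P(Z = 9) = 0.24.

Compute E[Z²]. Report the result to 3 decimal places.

80.160

E[Z²] = (-10)²(0.26) + (-9)²(0.16) + (-8)²(0.34) + (9)²(0.24) = 80.16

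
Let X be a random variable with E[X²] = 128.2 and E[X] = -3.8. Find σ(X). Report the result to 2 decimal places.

10.67

Var(X) = 128.2 − (-3.8)² = 113.76
σ(X) = √113.76 ≈ 10.67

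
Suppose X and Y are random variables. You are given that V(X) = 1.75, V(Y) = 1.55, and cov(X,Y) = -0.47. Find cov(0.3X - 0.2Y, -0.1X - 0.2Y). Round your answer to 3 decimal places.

cov(0.3X - 0.2Y, -0.1X - 0.2Y) = (0.3)(-0.1)V(X) + (-0.2)(-0.2)V(Y) + [(0.3)(-0.2) + (-0.2)(-0.1)]cov(X,Y)
= -0.03·1.75 + 0.04·1.55 + -0.04·-0.47 = 0.0283

0.028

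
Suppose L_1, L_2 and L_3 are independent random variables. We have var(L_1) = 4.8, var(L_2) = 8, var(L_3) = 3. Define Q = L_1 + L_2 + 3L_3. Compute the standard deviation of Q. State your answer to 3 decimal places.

By independence, var(Q) = (1)²var(L_1) + (1)²var(L_2) + (3)²var(L_3)
= (1)²·4.8 + (1)²·8 + (3)²·3 = 39.8
SD(Q) = √39.8 ≈ 6.309

6.309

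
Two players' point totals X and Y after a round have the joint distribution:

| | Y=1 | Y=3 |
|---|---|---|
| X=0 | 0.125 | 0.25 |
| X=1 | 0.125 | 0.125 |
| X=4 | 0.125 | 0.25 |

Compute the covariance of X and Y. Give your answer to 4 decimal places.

E[X] = 1.75,  E[Y] = 2.25
E[XY] = 4
cov(X,Y) = E[XY] − E[X]E[Y] = 4 − (1.75)(2.25) = 0.0625

0.0625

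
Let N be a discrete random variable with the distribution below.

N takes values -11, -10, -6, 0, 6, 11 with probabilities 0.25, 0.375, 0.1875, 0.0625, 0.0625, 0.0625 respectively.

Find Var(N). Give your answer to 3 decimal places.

E[N] = (-11)(0.25) + (-10)(0.375) + (-6)(0.1875) + (0)(0.0625) + (6)(0.0625) + (11)(0.0625) = -6.5625
E[N²] = (-11)²(0.25) + (-10)²(0.375) + (-6)²(0.1875) + (0)²(0.0625) + (6)²(0.0625) + (11)²(0.0625) = 84.3125
Var(N) = E[N²] − (E[N])² = 84.3125 − (-6.5625)² = 41.24609375

41.246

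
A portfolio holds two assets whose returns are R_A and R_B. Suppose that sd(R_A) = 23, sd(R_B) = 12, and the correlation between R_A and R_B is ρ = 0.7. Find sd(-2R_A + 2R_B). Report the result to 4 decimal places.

33.8585

Var(R_A) = (23)² = 529;  Var(R_B) = (12)² = 144
cov(R_A,R_B) = ρ·sd(R_A)·sd(R_B) = 0.7·23·12 = 193.2
Var(-2R_A + 2R_B) = (-2)²·Var(R_A) + (2)²·Var(R_B) + 2·(-2)·(2)·cov(R_A,R_B)
= 4·529 + 4·144 + -8·193.2 = 1146.4
sd(-2R_A + 2R_B) = √1146.4 ≈ 33.8585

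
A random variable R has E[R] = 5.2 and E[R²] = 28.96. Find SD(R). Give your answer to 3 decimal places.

V(R) = 28.96 − (5.2)² = 1.92
SD(R) = √1.92 ≈ 1.386

1.386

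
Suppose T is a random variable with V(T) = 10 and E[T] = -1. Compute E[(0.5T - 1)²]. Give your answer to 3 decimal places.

E[0.5T - 1] = 0.5·-1 − 1 = -1.5
V(0.5T - 1) = (0.5)²·10 = 2.5
E[(0.5T - 1)²] = V((0.5T - 1)) + (E[(0.5T - 1)])² = 2.5 + (-1.5)² = 4.75

4.750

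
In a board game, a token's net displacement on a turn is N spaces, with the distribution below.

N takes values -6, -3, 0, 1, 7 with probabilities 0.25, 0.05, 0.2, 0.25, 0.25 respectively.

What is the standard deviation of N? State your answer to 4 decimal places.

4.6720

E[N] = (-6)(0.25) + (-3)(0.05) + (0)(0.2) + (1)(0.25) + (7)(0.25) = 0.35
E[N²] = (-6)²(0.25) + (-3)²(0.05) + (0)²(0.2) + (1)²(0.25) + (7)²(0.25) = 21.95
var(N) = E[N²] − (E[N])² = 21.95 − (0.35)² = 21.8275
σ(N) = √21.8275 ≈ 4.6720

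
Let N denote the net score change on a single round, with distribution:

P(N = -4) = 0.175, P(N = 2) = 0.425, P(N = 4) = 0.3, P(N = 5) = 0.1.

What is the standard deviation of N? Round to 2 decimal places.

2.89

E[N] = (-4)(0.175) + (2)(0.425) + (4)(0.3) + (5)(0.1) = 1.85
E[N²] = (-4)²(0.175) + (2)²(0.425) + (4)²(0.3) + (5)²(0.1) = 11.8
Var(N) = E[N²] − (E[N])² = 11.8 − (1.85)² = 8.3775
σ(N) = √8.3775 ≈ 2.89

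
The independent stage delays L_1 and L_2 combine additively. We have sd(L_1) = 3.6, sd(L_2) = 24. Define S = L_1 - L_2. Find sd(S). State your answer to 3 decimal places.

V(L_1) = 12.96, V(L_2) = 576
By independence, V(S) = (1)²V(L_1) + (-1)²V(L_2)
= (1)²·12.96 + (-1)²·576 = 588.96
sd(S) = √588.96 ≈ 24.268

24.268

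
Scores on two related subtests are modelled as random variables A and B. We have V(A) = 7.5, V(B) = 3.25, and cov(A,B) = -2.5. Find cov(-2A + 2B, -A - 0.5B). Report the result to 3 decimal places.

14.250

cov(-2A + 2B, -A - 0.5B) = (-2)(-1)V(A) + (2)(-0.5)V(B) + [(-2)(-0.5) + (2)(-1)]cov(A,B)
= 2·7.5 + -1·3.25 + -1·-2.5 = 14.25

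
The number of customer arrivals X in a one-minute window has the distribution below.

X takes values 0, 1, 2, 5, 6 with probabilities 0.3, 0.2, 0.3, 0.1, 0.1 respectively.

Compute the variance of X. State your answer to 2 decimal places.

3.89

E[X] = (0)(0.3) + (1)(0.2) + (2)(0.3) + (5)(0.1) + (6)(0.1) = 1.9
E[X²] = (0)²(0.3) + (1)²(0.2) + (2)²(0.3) + (5)²(0.1) + (6)²(0.1) = 7.5
Var(X) = E[X²] − (E[X])² = 7.5 − (1.9)² = 3.89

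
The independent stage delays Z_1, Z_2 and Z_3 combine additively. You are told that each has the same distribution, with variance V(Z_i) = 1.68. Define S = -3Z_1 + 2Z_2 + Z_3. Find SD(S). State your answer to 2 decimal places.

4.85

By independence, V(S) = (-3)²V(Z_1) + (2)²V(Z_2) + (1)²V(Z_3)
= (-3)²·1.68 + (2)²·1.68 + (1)²·1.68 = 23.52
SD(S) = √23.52 ≈ 4.85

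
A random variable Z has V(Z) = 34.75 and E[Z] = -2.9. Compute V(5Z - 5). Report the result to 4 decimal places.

868.7500

V(5Z - 5) = (5)²·V(Z) = 25·34.75 = 868.75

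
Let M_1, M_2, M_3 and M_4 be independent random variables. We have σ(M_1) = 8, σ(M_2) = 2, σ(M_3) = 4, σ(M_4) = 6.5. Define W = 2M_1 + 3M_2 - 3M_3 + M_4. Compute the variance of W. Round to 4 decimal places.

var(M_1) = 64, var(M_2) = 4, var(M_3) = 16, var(M_4) = 42.25
By independence, var(W) = (2)²var(M_1) + (3)²var(M_2) + (-3)²var(M_3) + (1)²var(M_4)
= (2)²·64 + (3)²·4 + (-3)²·16 + (1)²·42.25 = 478.25

478.2500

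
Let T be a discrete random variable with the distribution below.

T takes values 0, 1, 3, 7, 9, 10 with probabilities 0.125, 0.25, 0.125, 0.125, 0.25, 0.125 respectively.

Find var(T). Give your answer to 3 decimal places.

15.250

E[T] = (0)(0.125) + (1)(0.25) + (3)(0.125) + (7)(0.125) + (9)(0.25) + (10)(0.125) = 5
E[T²] = (0)²(0.125) + (1)²(0.25) + (3)²(0.125) + (7)²(0.125) + (9)²(0.25) + (10)²(0.125) = 40.25
var(T) = E[T²] − (E[T])² = 40.25 − (5)² = 15.25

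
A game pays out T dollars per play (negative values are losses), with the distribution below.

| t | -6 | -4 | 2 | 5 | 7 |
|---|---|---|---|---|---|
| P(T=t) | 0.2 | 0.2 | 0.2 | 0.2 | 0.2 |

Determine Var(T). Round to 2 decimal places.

25.36

E[T] = (-6)(0.2) + (-4)(0.2) + (2)(0.2) + (5)(0.2) + (7)(0.2) = 0.8
E[T²] = (-6)²(0.2) + (-4)²(0.2) + (2)²(0.2) + (5)²(0.2) + (7)²(0.2) = 26
Var(T) = E[T²] − (E[T])² = 26 − (0.8)² = 25.36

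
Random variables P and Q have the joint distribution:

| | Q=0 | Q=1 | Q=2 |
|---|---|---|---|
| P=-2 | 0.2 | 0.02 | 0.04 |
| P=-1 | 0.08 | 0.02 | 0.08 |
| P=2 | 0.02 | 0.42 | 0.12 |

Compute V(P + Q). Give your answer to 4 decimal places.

4.9104

E[P] = 0.42,  E[Q] = 0.94,  E[PQ] = 0.94
V(P) = 3.46 − (0.42)² = 3.2836;  V(Q) = 1.42 − (0.94)² = 0.5364
cov(P,Q) = 0.94 − (0.42)(0.94) = 0.5452
V(P + Q) = (1)²·3.2836 + (1)²·0.5364 + 2·(1)·(1)·0.5452 = 4.9104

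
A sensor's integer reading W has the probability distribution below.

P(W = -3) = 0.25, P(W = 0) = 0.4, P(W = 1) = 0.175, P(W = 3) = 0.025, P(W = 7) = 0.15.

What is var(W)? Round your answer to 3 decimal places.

E[W] = (-3)(0.25) + (0)(0.4) + (1)(0.175) + (3)(0.025) + (7)(0.15) = 0.55
E[W²] = (-3)²(0.25) + (0)²(0.4) + (1)²(0.175) + (3)²(0.025) + (7)²(0.15) = 10
var(W) = E[W²] − (E[W])² = 10 − (0.55)² = 9.6975

9.698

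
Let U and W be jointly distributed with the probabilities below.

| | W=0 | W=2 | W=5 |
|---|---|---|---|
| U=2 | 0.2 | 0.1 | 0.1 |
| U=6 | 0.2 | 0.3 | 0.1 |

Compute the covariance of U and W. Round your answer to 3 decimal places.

0.080

E[U] = 4.4,  E[W] = 1.8
E[UW] = 8
Cov(U,W) = E[UW] − E[U]E[W] = 8 − (4.4)(1.8) = 0.08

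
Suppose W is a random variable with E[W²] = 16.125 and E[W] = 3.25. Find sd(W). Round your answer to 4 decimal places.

2.3585

Var(W) = 16.125 − (3.25)² = 5.5625
sd(W) = √5.5625 ≈ 2.3585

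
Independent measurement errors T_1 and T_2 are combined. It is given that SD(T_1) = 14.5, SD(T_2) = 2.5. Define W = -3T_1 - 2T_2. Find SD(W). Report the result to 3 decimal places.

Var(T_1) = 210.25, Var(T_2) = 6.25
By independence, Var(W) = (-3)²Var(T_1) + (-2)²Var(T_2)
= (-3)²·210.25 + (-2)²·6.25 = 1917.25
SD(W) = √1917.25 ≈ 43.786

43.786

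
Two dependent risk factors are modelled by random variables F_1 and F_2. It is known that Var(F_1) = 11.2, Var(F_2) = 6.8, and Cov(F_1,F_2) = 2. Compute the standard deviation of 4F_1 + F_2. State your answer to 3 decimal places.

14.213

Var(4F_1 + F_2) = (4)²·Var(F_1) + (1)²·Var(F_2) + 2·(4)·(1)·Cov(F_1,F_2)
= 16·11.2 + 1·6.8 + 8·2 = 202
sd(4F_1 + F_2) = √202 ≈ 14.213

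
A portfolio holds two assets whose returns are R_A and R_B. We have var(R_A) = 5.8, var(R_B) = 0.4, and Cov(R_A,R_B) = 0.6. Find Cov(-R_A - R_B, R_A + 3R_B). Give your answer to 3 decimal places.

-9.400

Cov(-R_A - R_B, R_A + 3R_B) = (-1)(1)var(R_A) + (-1)(3)var(R_B) + [(-1)(3) + (-1)(1)]Cov(R_A,R_B)
= -1·5.8 + -3·0.4 + -4·0.6 = -9.4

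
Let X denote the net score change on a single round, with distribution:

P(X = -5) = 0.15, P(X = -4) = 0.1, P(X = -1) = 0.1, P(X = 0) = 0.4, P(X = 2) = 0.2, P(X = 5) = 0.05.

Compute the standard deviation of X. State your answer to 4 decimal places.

2.6721

E[X] = (-5)(0.15) + (-4)(0.1) + (-1)(0.1) + (0)(0.4) + (2)(0.2) + (5)(0.05) = -0.6
E[X²] = (-5)²(0.15) + (-4)²(0.1) + (-1)²(0.1) + (0)²(0.4) + (2)²(0.2) + (5)²(0.05) = 7.5
Var(X) = E[X²] − (E[X])² = 7.5 − (-0.6)² = 7.14
σ(X) = √7.14 ≈ 2.6721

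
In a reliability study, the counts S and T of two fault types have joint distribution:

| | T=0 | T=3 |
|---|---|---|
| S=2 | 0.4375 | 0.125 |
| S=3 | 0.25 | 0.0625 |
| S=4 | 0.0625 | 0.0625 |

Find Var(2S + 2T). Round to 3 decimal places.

E[S] = 2.5625,  E[T] = 0.75,  E[ST] = 2.0625
Var(S) = 7.0625 − (2.5625)² = 0.49609375;  Var(T) = 2.25 − (0.75)² = 1.6875
Cov(S,T) = 2.0625 − (2.5625)(0.75) = 0.140625
Var(2S + 2T) = (2)²·0.49609375 + (2)²·1.6875 + 2·(2)·(2)·0.140625 = 9.859375

9.859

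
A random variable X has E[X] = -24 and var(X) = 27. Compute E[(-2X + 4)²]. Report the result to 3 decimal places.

E[-2X + 4] = -2·-24 + 4 = 52
var(-2X + 4) = (-2)²·27 = 108
E[(-2X + 4)²] = var((-2X + 4)) + (E[(-2X + 4)])² = 108 + (52)² = 2812

2812.000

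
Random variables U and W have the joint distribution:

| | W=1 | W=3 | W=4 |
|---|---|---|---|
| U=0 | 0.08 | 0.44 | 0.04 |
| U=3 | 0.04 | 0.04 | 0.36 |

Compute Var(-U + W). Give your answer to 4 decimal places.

E[U] = 1.32,  E[W] = 3.16,  E[UW] = 4.8
Var(U) = 3.96 − (1.32)² = 2.2176;  Var(W) = 10.84 − (3.16)² = 0.8544
Cov(U,W) = 4.8 − (1.32)(3.16) = 0.6288
Var(-U + W) = (-1)²·2.2176 + (1)²·0.8544 + 2·(-1)·(1)·0.6288 = 1.8144

1.8144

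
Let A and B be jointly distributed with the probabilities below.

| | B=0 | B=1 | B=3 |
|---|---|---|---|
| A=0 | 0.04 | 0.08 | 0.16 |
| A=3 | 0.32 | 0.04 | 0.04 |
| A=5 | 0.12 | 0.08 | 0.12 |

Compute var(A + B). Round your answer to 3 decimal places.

4.358

E[A] = 2.8,  E[B] = 1.16,  E[AB] = 2.68
var(A) = 11.6 − (2.8)² = 3.76;  var(B) = 3.08 − (1.16)² = 1.7344
Cov(A,B) = 2.68 − (2.8)(1.16) = -0.568
var(A + B) = (1)²·3.76 + (1)²·1.7344 + 2·(1)·(1)·-0.568 = 4.3584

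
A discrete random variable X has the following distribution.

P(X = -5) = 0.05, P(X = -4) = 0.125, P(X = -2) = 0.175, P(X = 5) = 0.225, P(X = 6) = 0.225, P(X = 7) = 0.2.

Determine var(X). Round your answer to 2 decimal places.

19.77

E[X] = (-5)(0.05) + (-4)(0.125) + (-2)(0.175) + (5)(0.225) + (6)(0.225) + (7)(0.2) = 2.775
E[X²] = (-5)²(0.05) + (-4)²(0.125) + (-2)²(0.175) + (5)²(0.225) + (6)²(0.225) + (7)²(0.2) = 27.475
var(X) = E[X²] − (E[X])² = 27.475 − (2.775)² = 19.774375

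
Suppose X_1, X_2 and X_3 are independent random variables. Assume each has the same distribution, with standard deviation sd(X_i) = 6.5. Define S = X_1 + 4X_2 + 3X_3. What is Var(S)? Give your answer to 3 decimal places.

1098.500

Var(X_i) = (6.5)² = 42.25
By independence, Var(S) = (1)²Var(X_1) + (4)²Var(X_2) + (3)²Var(X_3)
= (1)²·42.25 + (4)²·42.25 + (3)²·42.25 = 1098.5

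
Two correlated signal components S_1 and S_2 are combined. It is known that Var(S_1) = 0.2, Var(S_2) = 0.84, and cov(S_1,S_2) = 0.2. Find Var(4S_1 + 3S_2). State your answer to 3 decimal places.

15.560

Var(4S_1 + 3S_2) = (4)²·Var(S_1) + (3)²·Var(S_2) + 2·(4)·(3)·cov(S_1,S_2)
= 16·0.2 + 9·0.84 + 24·0.2 = 15.56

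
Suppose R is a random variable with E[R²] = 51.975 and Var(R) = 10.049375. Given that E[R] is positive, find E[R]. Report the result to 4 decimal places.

(E[R])² = E[R²] − Var(R) = 51.975 − 10.049375 = 41.925625
E[R] = √41.925625 = 6.475

6.4750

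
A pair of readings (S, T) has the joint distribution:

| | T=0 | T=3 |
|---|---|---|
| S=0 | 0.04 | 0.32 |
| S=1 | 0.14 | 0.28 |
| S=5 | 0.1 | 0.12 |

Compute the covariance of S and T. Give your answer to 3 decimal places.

-0.643

E[S] = 1.52,  E[T] = 2.16
E[ST] = 2.64
Cov(S,T) = E[ST] − E[S]E[T] = 2.64 − (1.52)(2.16) = -0.6432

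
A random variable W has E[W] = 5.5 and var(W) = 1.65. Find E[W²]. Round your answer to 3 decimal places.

31.900

E[W²] = var(W) + (E[W])² = 1.65 + (5.5)² = 31.9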